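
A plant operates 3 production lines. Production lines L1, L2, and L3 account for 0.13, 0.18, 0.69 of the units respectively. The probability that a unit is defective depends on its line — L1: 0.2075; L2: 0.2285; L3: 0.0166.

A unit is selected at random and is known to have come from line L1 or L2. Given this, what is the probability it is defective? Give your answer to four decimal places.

Let S = {L1, L2}.
P(S) = 0.13 + 0.18 = 0.31.
P(D ∩ S) = 0.2075·0.13 + 0.2285·0.18 = 0.026975 + 0.04113 = 0.068105.
P(D | S) = 0.068105 / 0.31 = 0.219694…

P(D|S) ≈ 0.2197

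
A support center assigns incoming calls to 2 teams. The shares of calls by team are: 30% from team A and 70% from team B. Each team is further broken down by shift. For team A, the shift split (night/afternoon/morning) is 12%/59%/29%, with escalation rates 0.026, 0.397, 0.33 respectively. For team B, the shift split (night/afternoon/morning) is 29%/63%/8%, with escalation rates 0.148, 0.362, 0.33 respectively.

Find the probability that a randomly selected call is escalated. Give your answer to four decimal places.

P(E) ≈ 0.3081

P(E|A) = 0.12·0.026 + 0.59·0.397 + 0.29·0.33 = 0.00312 + 0.23423 + 0.0957 = 0.33305
P(E|B) = 0.29·0.148 + 0.63·0.362 + 0.08·0.33 = 0.04292 + 0.22806 + 0.0264 = 0.29738
By total probability over the outer partition,
P(E) = 0.3·0.33305 + 0.7·0.29738
      = 0.099915 + 0.208166 = 0.308081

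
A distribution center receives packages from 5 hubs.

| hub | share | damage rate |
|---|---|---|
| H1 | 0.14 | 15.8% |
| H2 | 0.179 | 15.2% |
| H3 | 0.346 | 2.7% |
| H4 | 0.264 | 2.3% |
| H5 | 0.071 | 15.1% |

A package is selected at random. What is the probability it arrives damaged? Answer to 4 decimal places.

P(D) ≈ 0.0755

P(D) = P(D|H1)·P(H1) + P(D|H2)·P(H2) + P(D|H3)·P(H3) + P(D|H4)·P(H4) + P(D|H5)·P(H5)
      = 0.158·0.14 + 0.152·0.179 + 0.027·0.346 + 0.023·0.264 + 0.151·0.071
      = 0.02212 + 0.027208 + 0.009342 + 0.006072 + 0.010721 = 0.075463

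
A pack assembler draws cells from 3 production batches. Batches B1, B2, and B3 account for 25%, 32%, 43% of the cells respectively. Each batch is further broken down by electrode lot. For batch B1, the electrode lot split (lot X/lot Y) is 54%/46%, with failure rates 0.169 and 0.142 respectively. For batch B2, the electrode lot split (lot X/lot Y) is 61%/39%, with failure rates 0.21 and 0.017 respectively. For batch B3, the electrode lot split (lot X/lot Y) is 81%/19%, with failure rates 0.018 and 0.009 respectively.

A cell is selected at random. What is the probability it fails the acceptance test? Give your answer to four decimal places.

0.0893

P(F|B1) = 0.54·0.169 + 0.46·0.142 = 0.09126 + 0.06532 = 0.15658
P(F|B2) = 0.61·0.21 + 0.39·0.017 = 0.1281 + 0.00663 = 0.13473
P(F|B3) = 0.81·0.018 + 0.19·0.009 = 0.01458 + 0.00171 = 0.01629
Then overall,
P(F) = 0.25·0.15658 + 0.32·0.13473 + 0.43·0.01629
      = 0.039145 + 0.0431136 + 0.0070047 = 0.0892633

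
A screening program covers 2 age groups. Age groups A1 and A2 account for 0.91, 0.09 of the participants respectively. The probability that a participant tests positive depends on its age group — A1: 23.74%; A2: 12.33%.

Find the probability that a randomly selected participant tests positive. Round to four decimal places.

By the law of total probability,
P(T) = P(T|A1)·P(A1) + P(T|A2)·P(A2)
      = 0.2374·0.91 + 0.1233·0.09
      = 0.216034 + 0.011097 = 0.227131

P(T) ≈ 0.2271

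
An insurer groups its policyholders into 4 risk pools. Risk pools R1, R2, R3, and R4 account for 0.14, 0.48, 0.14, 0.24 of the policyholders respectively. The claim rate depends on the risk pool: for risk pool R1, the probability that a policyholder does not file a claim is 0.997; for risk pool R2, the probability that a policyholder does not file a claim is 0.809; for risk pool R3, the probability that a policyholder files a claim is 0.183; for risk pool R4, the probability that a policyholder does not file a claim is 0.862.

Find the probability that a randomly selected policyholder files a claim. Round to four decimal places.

P(C) ≈ 0.1508

P(C|R1) = 1 − 0.997 = 0.003.
P(C|R2) = 1 − 0.809 = 0.191.
P(C|R4) = 1 − 0.862 = 0.138.
P(C) = P(C|R1)·P(R1) + P(C|R2)·P(R2) + P(C|R3)·P(R3) + P(C|R4)·P(R4)
      = 0.003·0.14 + 0.191·0.48 + 0.183·0.14 + 0.138·0.24
      = 0.00042 + 0.09168 + 0.02562 + 0.03312 = 0.15084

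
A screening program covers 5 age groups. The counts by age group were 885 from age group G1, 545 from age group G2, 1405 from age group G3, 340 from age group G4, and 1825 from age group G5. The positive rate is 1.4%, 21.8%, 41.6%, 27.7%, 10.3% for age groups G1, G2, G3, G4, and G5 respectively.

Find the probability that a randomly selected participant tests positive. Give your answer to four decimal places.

Total: 885 + 545 + 1405 + 340 + 1825 = 5000.
P(G1) = 885/5000 = 0.177. P(G2) = 545/5000 = 0.109. P(G3) = 1405/5000 = 0.281. P(G4) = 340/5000 = 0.068. P(G5) = 1825/5000 = 0.365.
P(T) = P(T|G1)·P(G1) + P(T|G2)·P(G2) + P(T|G3)·P(G3) + P(T|G4)·P(G4) + P(T|G5)·P(G5)
      = 0.014·0.177 + 0.218·0.109 + 0.416·0.281 + 0.277·0.068 + 0.103·0.365
      = 0.002478 + 0.023762 + 0.116896 + 0.018836 + 0.037595 = 0.199567

0.1996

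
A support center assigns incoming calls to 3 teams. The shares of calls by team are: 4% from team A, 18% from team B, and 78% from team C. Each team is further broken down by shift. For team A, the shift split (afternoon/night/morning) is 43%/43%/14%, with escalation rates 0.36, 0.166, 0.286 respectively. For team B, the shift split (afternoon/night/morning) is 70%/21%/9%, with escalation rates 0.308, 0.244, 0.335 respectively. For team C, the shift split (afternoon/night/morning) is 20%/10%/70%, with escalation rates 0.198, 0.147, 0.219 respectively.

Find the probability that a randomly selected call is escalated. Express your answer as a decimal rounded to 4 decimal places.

P(E) ≈ 0.2260

P(E|A) = 0.43·0.36 + 0.43·0.166 + 0.14·0.286 = 0.1548 + 0.07138 + 0.04004 = 0.26622
P(E|B) = 0.7·0.308 + 0.21·0.244 + 0.09·0.335 = 0.2156 + 0.05124 + 0.03015 = 0.29699
P(E|C) = 0.2·0.198 + 0.1·0.147 + 0.7·0.219 = 0.0396 + 0.0147 + 0.1533 = 0.2076
By total probability over the outer partition,
P(E) = 0.04·0.26622 + 0.18·0.29699 + 0.78·0.2076
      = 0.0106488 + 0.0534582 + 0.161928 = 0.226035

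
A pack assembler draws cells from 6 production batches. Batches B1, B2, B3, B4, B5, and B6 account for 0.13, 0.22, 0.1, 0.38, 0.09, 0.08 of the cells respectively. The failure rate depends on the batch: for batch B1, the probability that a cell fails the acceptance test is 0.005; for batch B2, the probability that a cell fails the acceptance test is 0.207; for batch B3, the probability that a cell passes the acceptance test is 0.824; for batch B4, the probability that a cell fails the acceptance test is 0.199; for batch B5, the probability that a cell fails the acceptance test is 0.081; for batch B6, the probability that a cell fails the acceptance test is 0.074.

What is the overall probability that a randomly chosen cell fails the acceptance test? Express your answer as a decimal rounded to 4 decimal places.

P(F|B3) = 1 − 0.824 = 0.176.
P(F) = P(F|B1)·P(B1) + P(F|B2)·P(B2) + P(F|B3)·P(B3) + P(F|B4)·P(B4) + P(F|B5)·P(B5) + P(F|B6)·P(B6)
      = 0.005·0.13 + 0.207·0.22 + 0.176·0.1 + 0.199·0.38 + 0.081·0.09 + 0.074·0.08
      = 0.00065 + 0.04554 + 0.0176 + 0.07562 + 0.00729 + 0.00592 = 0.15262

P(F) ≈ 0.1526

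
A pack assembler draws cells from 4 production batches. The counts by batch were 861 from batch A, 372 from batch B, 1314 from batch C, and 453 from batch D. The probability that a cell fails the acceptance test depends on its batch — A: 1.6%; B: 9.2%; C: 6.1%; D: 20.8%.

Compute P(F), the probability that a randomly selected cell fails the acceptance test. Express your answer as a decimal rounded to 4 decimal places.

Total: 861 + 372 + 1314 + 453 = 3000.
P(A) = 861/3000 = 0.287. P(B) = 372/3000 = 0.124. P(C) = 1314/3000 = 0.438. P(D) = 453/3000 = 0.151.
Summing over the partition,
P(F) = P(F|A)·P(A) + P(F|B)·P(B) + P(F|C)·P(C) + P(F|D)·P(D)
      = 0.016·0.287 + 0.092·0.124 + 0.061·0.438 + 0.208·0.151
      = 0.004592 + 0.011408 + 0.026718 + 0.031408 = 0.074126

P(F) ≈ 0.0741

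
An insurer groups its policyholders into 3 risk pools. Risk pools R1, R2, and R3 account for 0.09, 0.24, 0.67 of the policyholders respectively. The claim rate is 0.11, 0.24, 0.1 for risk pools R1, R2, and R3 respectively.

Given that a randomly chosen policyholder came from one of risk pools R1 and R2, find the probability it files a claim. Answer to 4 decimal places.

Let S = {R1, R2}.
P(S) = 0.09 + 0.24 = 0.33.
P(C ∩ S) = 0.11·0.09 + 0.24·0.24 = 0.0099 + 0.0576 = 0.0675.
P(C | S) = 0.0675 / 0.33 = 0.204545…

P(C|S) ≈ 0.2045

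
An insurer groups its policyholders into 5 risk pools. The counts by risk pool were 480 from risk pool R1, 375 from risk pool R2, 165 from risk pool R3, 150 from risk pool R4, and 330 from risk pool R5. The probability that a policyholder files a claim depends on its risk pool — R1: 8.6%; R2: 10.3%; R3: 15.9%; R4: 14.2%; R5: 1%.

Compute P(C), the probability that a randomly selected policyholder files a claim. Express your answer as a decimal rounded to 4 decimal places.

P(C) ≈ 0.0872

Total: 480 + 375 + 165 + 150 + 330 = 1500.
P(R1) = 480/1500 = 0.32. P(R2) = 375/1500 = 0.25. P(R3) = 165/1500 = 0.11. P(R4) = 150/1500 = 0.1. P(R5) = 330/1500 = 0.22.
Summing over the partition,
P(C) = P(C|R1)·P(R1) + P(C|R2)·P(R2) + P(C|R3)·P(R3) + P(C|R4)·P(R4) + P(C|R5)·P(R5)
      = 0.086·0.32 + 0.103·0.25 + 0.159·0.11 + 0.142·0.1 + 0.01·0.22
      = 0.02752 + 0.02575 + 0.01749 + 0.0142 + 0.0022 = 0.08716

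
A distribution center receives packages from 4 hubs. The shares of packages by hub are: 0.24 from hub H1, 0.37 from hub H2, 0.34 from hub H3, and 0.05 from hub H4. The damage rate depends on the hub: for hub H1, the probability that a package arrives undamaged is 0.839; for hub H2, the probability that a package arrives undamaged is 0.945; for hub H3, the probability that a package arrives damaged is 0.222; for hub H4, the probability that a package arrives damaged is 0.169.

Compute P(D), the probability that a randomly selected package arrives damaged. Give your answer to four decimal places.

P(D|H1) = 1 − 0.839 = 0.161.
P(D|H2) = 1 − 0.945 = 0.055.
P(D) = P(D|H1)·P(H1) + P(D|H2)·P(H2) + P(D|H3)·P(H3) + P(D|H4)·P(H4)
      = 0.161·0.24 + 0.055·0.37 + 0.222·0.34 + 0.169·0.05
      = 0.03864 + 0.02035 + 0.07548 + 0.00845 = 0.14292

0.1429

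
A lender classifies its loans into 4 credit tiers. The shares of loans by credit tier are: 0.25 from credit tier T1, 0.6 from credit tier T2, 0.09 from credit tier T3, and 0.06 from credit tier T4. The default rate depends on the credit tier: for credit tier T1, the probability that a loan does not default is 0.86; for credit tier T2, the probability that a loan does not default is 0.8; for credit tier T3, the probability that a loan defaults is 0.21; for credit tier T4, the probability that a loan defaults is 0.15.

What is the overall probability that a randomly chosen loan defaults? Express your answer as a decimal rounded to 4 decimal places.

P(D|T1) = 1 − 0.86 = 0.14.
P(D|T2) = 1 − 0.8 = 0.2.
P(D) = P(D|T1)·P(T1) + P(D|T2)·P(T2) + P(D|T3)·P(T3) + P(D|T4)·P(T4)
      = 0.14·0.25 + 0.2·0.6 + 0.21·0.09 + 0.15·0.06
      = 0.035 + 0.12 + 0.0189 + 0.009 = 0.1829

P(D) ≈ 0.1829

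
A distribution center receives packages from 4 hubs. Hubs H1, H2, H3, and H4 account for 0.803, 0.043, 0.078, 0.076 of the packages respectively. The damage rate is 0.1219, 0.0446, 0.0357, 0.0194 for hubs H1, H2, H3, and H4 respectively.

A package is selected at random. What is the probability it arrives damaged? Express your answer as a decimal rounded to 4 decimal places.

0.1041

Summing over the partition,
P(D) = P(D|H1)·P(H1) + P(D|H2)·P(H2) + P(D|H3)·P(H3) + P(D|H4)·P(H4)
      = 0.1219·0.803 + 0.0446·0.043 + 0.0357·0.078 + 0.0194·0.076
      = 0.0978857 + 0.0019178 + 0.0027846 + 0.0014744 = 0.1040625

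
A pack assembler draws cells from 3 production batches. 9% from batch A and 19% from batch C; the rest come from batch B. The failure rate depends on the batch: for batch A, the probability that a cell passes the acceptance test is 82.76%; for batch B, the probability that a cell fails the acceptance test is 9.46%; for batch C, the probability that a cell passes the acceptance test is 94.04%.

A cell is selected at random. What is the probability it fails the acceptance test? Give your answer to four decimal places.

P(F) ≈ 0.0950

P(B) = 1 − (0.09 + 0.19) = 0.72.
P(F|A) = 1 − 0.8276 = 0.1724.
P(F|C) = 1 − 0.9404 = 0.0596.
P(F) = P(F|A)·P(A) + P(F|B)·P(B) + P(F|C)·P(C)
      = 0.1724·0.09 + 0.0946·0.72 + 0.0596·0.19
      = 0.015516 + 0.068112 + 0.011324 = 0.094952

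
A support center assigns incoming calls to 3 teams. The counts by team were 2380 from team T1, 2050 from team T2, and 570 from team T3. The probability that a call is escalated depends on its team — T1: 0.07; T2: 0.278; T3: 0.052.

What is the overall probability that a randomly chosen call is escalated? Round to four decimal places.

Total: 2380 + 2050 + 570 = 5000.
P(T1) = 2380/5000 = 0.476. P(T2) = 2050/5000 = 0.41. P(T3) = 570/5000 = 0.114.
P(E) = P(E|T1)·P(T1) + P(E|T2)·P(T2) + P(E|T3)·P(T3)
      = 0.07·0.476 + 0.278·0.41 + 0.052·0.114
      = 0.03332 + 0.11398 + 0.005928 = 0.153228

P(E) ≈ 0.1532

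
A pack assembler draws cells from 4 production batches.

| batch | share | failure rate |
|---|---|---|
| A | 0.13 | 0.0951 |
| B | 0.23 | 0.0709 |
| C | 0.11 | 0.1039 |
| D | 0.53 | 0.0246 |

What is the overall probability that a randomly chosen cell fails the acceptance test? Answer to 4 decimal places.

P(F) = P(F|A)·P(A) + P(F|B)·P(B) + P(F|C)·P(C) + P(F|D)·P(D)
      = 0.0951·0.13 + 0.0709·0.23 + 0.1039·0.11 + 0.0246·0.53
      = 0.012363 + 0.016307 + 0.011429 + 0.013038 = 0.053137

P(F) ≈ 0.0531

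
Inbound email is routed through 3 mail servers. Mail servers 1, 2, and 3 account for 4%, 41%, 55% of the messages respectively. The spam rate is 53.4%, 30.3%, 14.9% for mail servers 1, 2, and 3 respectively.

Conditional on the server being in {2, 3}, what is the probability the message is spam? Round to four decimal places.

P(S|J) ≈ 0.2148

Let J = {2, 3}.
P(J) = 0.41 + 0.55 = 0.96.
P(S ∩ J) = 0.303·0.41 + 0.149·0.55 = 0.12423 + 0.08195 = 0.20618.
P(S | J) = 0.20618 / 0.96 = 0.214771…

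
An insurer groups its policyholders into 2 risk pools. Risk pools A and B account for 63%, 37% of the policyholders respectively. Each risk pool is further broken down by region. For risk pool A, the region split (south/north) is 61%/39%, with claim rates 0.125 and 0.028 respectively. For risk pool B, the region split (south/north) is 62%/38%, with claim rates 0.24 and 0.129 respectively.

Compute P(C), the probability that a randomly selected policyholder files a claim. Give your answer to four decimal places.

P(C) ≈ 0.1281

P(C|A) = 0.61·0.125 + 0.39·0.028 = 0.07625 + 0.01092 = 0.08717
P(C|B) = 0.62·0.24 + 0.38·0.129 = 0.1488 + 0.04902 = 0.19782
Then overall,
P(C) = 0.63·0.08717 + 0.37·0.19782
      = 0.0549171 + 0.0731934 = 0.1281105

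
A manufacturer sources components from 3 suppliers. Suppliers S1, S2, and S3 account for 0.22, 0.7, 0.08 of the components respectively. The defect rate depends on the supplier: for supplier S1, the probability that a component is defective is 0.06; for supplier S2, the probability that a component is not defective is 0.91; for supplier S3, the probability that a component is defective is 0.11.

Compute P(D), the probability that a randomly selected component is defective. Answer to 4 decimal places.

0.0850

P(D|S2) = 1 − 0.91 = 0.09.
P(D) = P(D|S1)·P(S1) + P(D|S2)·P(S2) + P(D|S3)·P(S3)
      = 0.06·0.22 + 0.09·0.7 + 0.11·0.08
      = 0.0132 + 0.063 + 0.0088 = 0.085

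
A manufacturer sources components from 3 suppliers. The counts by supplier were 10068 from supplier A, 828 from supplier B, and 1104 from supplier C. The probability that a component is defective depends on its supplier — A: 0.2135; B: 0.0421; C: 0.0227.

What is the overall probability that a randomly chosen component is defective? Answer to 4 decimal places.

Total: 10068 + 828 + 1104 = 12000.
P(A) = 10068/12000 = 0.839. P(B) = 828/12000 = 0.069. P(C) = 1104/12000 = 0.092.
P(D) = P(D|A)·P(A) + P(D|B)·P(B) + P(D|C)·P(C)
      = 0.2135·0.839 + 0.0421·0.069 + 0.0227·0.092
      = 0.1791265 + 0.0029049 + 0.0020884 = 0.1841198

P(D) ≈ 0.1841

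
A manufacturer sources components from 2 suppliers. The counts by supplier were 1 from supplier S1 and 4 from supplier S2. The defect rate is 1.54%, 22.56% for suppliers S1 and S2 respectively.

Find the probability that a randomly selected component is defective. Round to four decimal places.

Total: 1 + 4 = 5.
P(S1) = 1/5 = 0.2. P(S2) = 4/5 = 0.8.
P(D) = P(D|S1)·P(S1) + P(D|S2)·P(S2)
      = 0.0154·0.2 + 0.2256·0.8
      = 0.00308 + 0.18048 = 0.18356

P(D) ≈ 0.1836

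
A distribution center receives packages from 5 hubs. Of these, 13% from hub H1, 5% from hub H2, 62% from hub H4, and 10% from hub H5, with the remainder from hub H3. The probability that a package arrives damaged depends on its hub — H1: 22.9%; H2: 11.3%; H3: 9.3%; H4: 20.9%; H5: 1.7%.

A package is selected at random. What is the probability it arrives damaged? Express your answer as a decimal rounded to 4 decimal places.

P(D) ≈ 0.1760

P(H3) = 1 − (0.13 + 0.05 + 0.62 + 0.1) = 0.1.
P(D) = P(D|H1)·P(H1) + P(D|H2)·P(H2) + P(D|H3)·P(H3) + P(D|H4)·P(H4) + P(D|H5)·P(H5)
      = 0.229·0.13 + 0.113·0.05 + 0.093·0.1 + 0.209·0.62 + 0.017·0.1
      = 0.02977 + 0.00565 + 0.0093 + 0.12958 + 0.0017 = 0.176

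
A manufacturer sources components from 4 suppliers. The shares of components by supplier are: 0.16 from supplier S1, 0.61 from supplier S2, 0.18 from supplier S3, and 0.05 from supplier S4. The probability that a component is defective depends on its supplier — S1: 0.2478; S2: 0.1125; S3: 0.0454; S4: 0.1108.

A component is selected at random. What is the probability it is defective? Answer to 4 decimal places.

By the law of total probability,
P(D) = P(D|S1)·P(S1) + P(D|S2)·P(S2) + P(D|S3)·P(S3) + P(D|S4)·P(S4)
      = 0.2478·0.16 + 0.1125·0.61 + 0.0454·0.18 + 0.1108·0.05
      = 0.039648 + 0.068625 + 0.008172 + 0.00554 = 0.121985

P(D) ≈ 0.1220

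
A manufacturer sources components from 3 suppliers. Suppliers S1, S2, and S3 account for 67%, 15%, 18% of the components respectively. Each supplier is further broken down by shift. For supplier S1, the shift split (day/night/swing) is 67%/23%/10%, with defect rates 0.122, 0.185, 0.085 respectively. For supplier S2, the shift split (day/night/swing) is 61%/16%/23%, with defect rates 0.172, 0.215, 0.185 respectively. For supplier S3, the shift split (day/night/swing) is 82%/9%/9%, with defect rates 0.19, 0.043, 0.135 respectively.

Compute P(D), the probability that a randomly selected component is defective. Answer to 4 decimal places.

0.1472

P(D|S1) = 0.67·0.122 + 0.23·0.185 + 0.1·0.085 = 0.08174 + 0.04255 + 0.0085 = 0.13279
P(D|S2) = 0.61·0.172 + 0.16·0.215 + 0.23·0.185 = 0.10492 + 0.0344 + 0.04255 = 0.18187
P(D|S3) = 0.82·0.19 + 0.09·0.043 + 0.09·0.135 = 0.1558 + 0.00387 + 0.01215 = 0.17182
Then overall,
P(D) = 0.67·0.13279 + 0.15·0.18187 + 0.18·0.17182
      = 0.0889693 + 0.0272805 + 0.0309276 = 0.1471774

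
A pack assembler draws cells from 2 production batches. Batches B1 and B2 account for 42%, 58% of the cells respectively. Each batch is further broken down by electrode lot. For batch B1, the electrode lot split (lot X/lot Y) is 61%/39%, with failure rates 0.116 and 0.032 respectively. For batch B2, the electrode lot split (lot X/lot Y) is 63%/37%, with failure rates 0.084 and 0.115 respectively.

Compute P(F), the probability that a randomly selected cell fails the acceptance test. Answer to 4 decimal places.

P(F|B1) = 0.61·0.116 + 0.39·0.032 = 0.07076 + 0.01248 = 0.08324
P(F|B2) = 0.63·0.084 + 0.37·0.115 = 0.05292 + 0.04255 = 0.09547
Then overall,
P(F) = 0.42·0.08324 + 0.58·0.09547
      = 0.0349608 + 0.0553726 = 0.0903334

P(F) ≈ 0.0903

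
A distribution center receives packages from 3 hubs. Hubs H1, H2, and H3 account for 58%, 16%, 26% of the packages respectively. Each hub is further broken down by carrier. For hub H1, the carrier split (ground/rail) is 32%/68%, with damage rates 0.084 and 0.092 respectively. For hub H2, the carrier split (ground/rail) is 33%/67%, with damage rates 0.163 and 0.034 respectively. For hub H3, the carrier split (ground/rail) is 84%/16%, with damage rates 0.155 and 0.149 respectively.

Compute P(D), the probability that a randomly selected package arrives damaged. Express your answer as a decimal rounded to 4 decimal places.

0.1042

P(D|H1) = 0.32·0.084 + 0.68·0.092 = 0.02688 + 0.06256 = 0.08944
P(D|H2) = 0.33·0.163 + 0.67·0.034 = 0.05379 + 0.02278 = 0.07657
P(D|H3) = 0.84·0.155 + 0.16·0.149 = 0.1302 + 0.02384 = 0.15404
Then overall,
P(D) = 0.58·0.08944 + 0.16·0.07657 + 0.26·0.15404
      = 0.0518752 + 0.0122512 + 0.0400504 = 0.1041768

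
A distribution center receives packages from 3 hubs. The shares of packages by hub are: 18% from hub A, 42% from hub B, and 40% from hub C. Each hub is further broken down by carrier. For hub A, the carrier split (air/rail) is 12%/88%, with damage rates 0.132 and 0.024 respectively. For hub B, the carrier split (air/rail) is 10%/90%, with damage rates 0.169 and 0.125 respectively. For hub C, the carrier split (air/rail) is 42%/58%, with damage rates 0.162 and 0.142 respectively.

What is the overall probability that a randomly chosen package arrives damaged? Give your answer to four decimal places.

P(D) ≈ 0.1212

P(D|A) = 0.12·0.132 + 0.88·0.024 = 0.01584 + 0.02112 = 0.03696
P(D|B) = 0.1·0.169 + 0.9·0.125 = 0.0169 + 0.1125 = 0.1294
P(D|C) = 0.42·0.162 + 0.58·0.142 = 0.06804 + 0.08236 = 0.1504
By total probability over the outer partition,
P(D) = 0.18·0.03696 + 0.42·0.1294 + 0.4·0.1504
      = 0.0066528 + 0.054348 + 0.06016 = 0.1211608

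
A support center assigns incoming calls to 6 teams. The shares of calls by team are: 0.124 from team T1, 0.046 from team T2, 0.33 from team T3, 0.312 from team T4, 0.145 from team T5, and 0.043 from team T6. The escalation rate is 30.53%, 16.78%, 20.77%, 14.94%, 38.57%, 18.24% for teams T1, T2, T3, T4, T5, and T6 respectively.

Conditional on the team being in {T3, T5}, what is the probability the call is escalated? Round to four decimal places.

Let S = {T3, T5}.
P(S) = 0.33 + 0.145 = 0.475.
P(E ∩ S) = 0.2077·0.33 + 0.3857·0.145 = 0.068541 + 0.0559265 = 0.1244675.
P(E | S) = 0.1244675 / 0.475 = 0.262037…

P(E|S) ≈ 0.2620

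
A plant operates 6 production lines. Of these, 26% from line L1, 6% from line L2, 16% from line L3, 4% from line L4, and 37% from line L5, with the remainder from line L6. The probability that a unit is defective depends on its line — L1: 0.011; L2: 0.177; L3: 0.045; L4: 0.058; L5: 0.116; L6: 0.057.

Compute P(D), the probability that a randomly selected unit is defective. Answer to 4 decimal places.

P(L6) = 1 − (0.26 + 0.06 + 0.16 + 0.04 + 0.37) = 0.11.
P(D) = P(D|L1)·P(L1) + P(D|L2)·P(L2) + P(D|L3)·P(L3) + P(D|L4)·P(L4) + P(D|L5)·P(L5) + P(D|L6)·P(L6)
      = 0.011·0.26 + 0.177·0.06 + 0.045·0.16 + 0.058·0.04 + 0.116·0.37 + 0.057·0.11
      = 0.00286 + 0.01062 + 0.0072 + 0.00232 + 0.04292 + 0.00627 = 0.07219

0.0722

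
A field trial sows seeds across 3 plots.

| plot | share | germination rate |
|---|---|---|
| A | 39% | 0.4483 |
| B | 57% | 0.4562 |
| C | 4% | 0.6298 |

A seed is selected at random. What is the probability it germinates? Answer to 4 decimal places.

Summing over the partition,
P(G) = P(G|A)·P(A) + P(G|B)·P(B) + P(G|C)·P(C)
      = 0.4483·0.39 + 0.4562·0.57 + 0.6298·0.04
      = 0.174837 + 0.260034 + 0.025192 = 0.460063

P(G) ≈ 0.4601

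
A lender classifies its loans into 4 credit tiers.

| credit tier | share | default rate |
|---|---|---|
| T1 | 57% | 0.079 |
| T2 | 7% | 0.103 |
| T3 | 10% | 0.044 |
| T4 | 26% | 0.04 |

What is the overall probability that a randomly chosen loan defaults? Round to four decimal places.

By the law of total probability,
P(D) = P(D|T1)·P(T1) + P(D|T2)·P(T2) + P(D|T3)·P(T3) + P(D|T4)·P(T4)
      = 0.079·0.57 + 0.103·0.07 + 0.044·0.1 + 0.04·0.26
      = 0.04503 + 0.00721 + 0.0044 + 0.0104 = 0.06704

P(D) ≈ 0.0670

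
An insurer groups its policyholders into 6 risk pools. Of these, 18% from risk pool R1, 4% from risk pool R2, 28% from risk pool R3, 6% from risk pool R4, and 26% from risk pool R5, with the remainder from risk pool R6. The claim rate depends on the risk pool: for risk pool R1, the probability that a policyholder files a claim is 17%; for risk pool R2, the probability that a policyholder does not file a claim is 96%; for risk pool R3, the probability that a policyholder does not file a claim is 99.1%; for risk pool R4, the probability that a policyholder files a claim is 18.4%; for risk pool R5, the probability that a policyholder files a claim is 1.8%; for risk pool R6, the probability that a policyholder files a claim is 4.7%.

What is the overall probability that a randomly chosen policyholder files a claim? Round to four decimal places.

P(R6) = 1 − (0.18 + 0.04 + 0.28 + 0.06 + 0.26) = 0.18.
P(C|R2) = 1 − 0.96 = 0.04.
P(C|R3) = 1 − 0.991 = 0.009.
Summing over the partition,
P(C) = P(C|R1)·P(R1) + P(C|R2)·P(R2) + P(C|R3)·P(R3) + P(C|R4)·P(R4) + P(C|R5)·P(R5) + P(C|R6)·P(R6)
      = 0.17·0.18 + 0.04·0.04 + 0.009·0.28 + 0.184·0.06 + 0.018·0.26 + 0.047·0.18
      = 0.0306 + 0.0016 + 0.00252 + 0.01104 + 0.00468 + 0.00846 = 0.0589

0.0589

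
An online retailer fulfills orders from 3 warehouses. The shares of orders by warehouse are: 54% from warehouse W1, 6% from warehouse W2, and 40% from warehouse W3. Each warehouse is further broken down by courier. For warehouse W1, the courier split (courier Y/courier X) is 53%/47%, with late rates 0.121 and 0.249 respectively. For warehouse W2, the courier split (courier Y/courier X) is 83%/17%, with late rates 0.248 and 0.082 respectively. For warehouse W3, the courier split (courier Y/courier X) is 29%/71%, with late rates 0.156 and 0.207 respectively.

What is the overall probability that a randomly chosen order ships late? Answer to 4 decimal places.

P(L|W1) = 0.53·0.121 + 0.47·0.249 = 0.06413 + 0.11703 = 0.18116
P(L|W2) = 0.83·0.248 + 0.17·0.082 = 0.20584 + 0.01394 = 0.21978
P(L|W3) = 0.29·0.156 + 0.71·0.207 = 0.04524 + 0.14697 = 0.19221
Then overall,
P(L) = 0.54·0.18116 + 0.06·0.21978 + 0.4·0.19221
      = 0.0978264 + 0.0131868 + 0.076884 = 0.1878972

P(L) ≈ 0.1879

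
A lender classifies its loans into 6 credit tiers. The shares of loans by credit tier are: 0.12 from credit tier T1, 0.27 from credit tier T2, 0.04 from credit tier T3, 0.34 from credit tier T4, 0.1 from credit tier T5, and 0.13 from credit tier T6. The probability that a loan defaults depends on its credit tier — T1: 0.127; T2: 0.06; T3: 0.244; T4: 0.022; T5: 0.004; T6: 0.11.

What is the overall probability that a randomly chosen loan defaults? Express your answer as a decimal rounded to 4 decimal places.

P(D) ≈ 0.0634

P(D) = P(D|T1)·P(T1) + P(D|T2)·P(T2) + P(D|T3)·P(T3) + P(D|T4)·P(T4) + P(D|T5)·P(T5) + P(D|T6)·P(T6)
      = 0.127·0.12 + 0.06·0.27 + 0.244·0.04 + 0.022·0.34 + 0.004·0.1 + 0.11·0.13
      = 0.01524 + 0.0162 + 0.00976 + 0.00748 + 0.0004 + 0.0143 = 0.06338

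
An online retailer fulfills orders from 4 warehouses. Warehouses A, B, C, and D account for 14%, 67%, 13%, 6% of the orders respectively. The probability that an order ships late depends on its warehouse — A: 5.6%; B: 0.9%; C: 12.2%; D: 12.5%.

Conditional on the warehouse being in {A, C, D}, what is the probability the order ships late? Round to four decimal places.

Let S = {A, C, D}.
P(S) = 0.14 + 0.13 + 0.06 = 0.33.
P(L ∩ S) = 0.056·0.14 + 0.122·0.13 + 0.125·0.06 = 0.00784 + 0.01586 + 0.0075 = 0.0312.
P(L | S) = 0.0312 / 0.33 = 0.094545…

P(L|S) ≈ 0.0945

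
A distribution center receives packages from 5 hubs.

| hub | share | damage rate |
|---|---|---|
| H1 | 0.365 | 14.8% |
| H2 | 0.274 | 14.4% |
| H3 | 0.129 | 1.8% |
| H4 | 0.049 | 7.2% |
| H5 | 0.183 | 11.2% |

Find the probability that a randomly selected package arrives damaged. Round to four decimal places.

P(D) ≈ 0.1198

P(D) = P(D|H1)·P(H1) + P(D|H2)·P(H2) + P(D|H3)·P(H3) + P(D|H4)·P(H4) + P(D|H5)·P(H5)
      = 0.148·0.365 + 0.144·0.274 + 0.018·0.129 + 0.072·0.049 + 0.112·0.183
      = 0.05402 + 0.039456 + 0.002322 + 0.003528 + 0.020496 = 0.119822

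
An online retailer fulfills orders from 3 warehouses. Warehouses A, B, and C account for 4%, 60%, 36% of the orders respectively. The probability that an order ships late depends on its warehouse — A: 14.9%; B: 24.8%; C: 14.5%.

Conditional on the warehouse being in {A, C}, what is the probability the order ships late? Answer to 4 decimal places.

P(L|S) ≈ 0.1454

Let S = {A, C}.
P(S) = 0.04 + 0.36 = 0.4.
P(L ∩ S) = 0.149·0.04 + 0.145·0.36 = 0.00596 + 0.0522 = 0.05816.
P(L | S) = 0.05816 / 0.4 = 0.145400…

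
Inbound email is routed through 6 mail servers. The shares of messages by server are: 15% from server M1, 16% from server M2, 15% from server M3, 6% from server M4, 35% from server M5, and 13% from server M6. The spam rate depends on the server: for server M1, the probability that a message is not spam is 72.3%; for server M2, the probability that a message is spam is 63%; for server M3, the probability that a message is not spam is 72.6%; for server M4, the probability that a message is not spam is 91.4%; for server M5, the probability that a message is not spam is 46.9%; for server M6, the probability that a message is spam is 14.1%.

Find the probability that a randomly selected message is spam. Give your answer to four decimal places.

P(S|M1) = 1 − 0.723 = 0.277.
P(S|M3) = 1 − 0.726 = 0.274.
P(S|M4) = 1 − 0.914 = 0.086.
P(S|M5) = 1 − 0.469 = 0.531.
P(S) = P(S|M1)·P(M1) + P(S|M2)·P(M2) + P(S|M3)·P(M3) + P(S|M4)·P(M4) + P(S|M5)·P(M5) + P(S|M6)·P(M6)
      = 0.277·0.15 + 0.63·0.16 + 0.274·0.15 + 0.086·0.06 + 0.531·0.35 + 0.141·0.13
      = 0.04155 + 0.1008 + 0.0411 + 0.00516 + 0.18585 + 0.01833 = 0.39279

P(S) ≈ 0.3928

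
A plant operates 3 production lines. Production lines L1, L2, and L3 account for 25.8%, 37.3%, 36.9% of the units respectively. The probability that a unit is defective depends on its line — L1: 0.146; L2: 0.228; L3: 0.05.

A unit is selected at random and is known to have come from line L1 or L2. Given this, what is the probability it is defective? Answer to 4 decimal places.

P(D|S) ≈ 0.1945

Let S = {L1, L2}.
P(S) = 0.258 + 0.373 = 0.631.
P(D ∩ S) = 0.146·0.258 + 0.228·0.373 = 0.037668 + 0.085044 = 0.122712.
P(D | S) = 0.122712 / 0.631 = 0.194472…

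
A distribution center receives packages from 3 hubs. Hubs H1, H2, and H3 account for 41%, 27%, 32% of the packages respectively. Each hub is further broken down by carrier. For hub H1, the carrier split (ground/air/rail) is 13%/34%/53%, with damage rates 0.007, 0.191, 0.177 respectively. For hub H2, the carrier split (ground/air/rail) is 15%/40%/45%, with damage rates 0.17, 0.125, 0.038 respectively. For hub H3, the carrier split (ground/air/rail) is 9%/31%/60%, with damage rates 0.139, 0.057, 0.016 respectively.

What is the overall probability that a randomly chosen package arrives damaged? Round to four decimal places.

P(D|H1) = 0.13·0.007 + 0.34·0.191 + 0.53·0.177 = 0.00091 + 0.06494 + 0.09381 = 0.15966
P(D|H2) = 0.15·0.17 + 0.4·0.125 + 0.45·0.038 = 0.0255 + 0.05 + 0.0171 = 0.0926
P(D|H3) = 0.09·0.139 + 0.31·0.057 + 0.6·0.016 = 0.01251 + 0.01767 + 0.0096 = 0.03978
By total probability over the outer partition,
P(D) = 0.41·0.15966 + 0.27·0.0926 + 0.32·0.03978
      = 0.0654606 + 0.025002 + 0.0127296 = 0.1031922

P(D) ≈ 0.1032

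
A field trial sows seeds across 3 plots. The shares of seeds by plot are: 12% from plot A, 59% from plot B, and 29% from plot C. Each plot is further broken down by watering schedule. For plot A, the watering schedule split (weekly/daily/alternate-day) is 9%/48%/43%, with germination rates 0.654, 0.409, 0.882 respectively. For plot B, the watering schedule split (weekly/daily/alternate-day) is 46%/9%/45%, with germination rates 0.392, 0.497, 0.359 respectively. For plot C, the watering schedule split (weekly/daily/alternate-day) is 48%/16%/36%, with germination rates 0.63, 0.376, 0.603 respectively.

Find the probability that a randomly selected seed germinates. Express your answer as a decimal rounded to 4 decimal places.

P(G|A) = 0.09·0.654 + 0.48·0.409 + 0.43·0.882 = 0.05886 + 0.19632 + 0.37926 = 0.63444
P(G|B) = 0.46·0.392 + 0.09·0.497 + 0.45·0.359 = 0.18032 + 0.04473 + 0.16155 = 0.3866
P(G|C) = 0.48·0.63 + 0.16·0.376 + 0.36·0.603 = 0.3024 + 0.06016 + 0.21708 = 0.57964
Then overall,
P(G) = 0.12·0.63444 + 0.59·0.3866 + 0.29·0.57964
      = 0.0761328 + 0.228094 + 0.1680956 = 0.4723224

0.4723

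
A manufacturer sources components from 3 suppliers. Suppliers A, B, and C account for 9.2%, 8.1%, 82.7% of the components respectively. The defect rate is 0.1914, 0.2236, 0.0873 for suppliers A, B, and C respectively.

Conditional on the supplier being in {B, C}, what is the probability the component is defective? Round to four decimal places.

P(D|S) ≈ 0.0995

Let S = {B, C}.
P(S) = 0.081 + 0.827 = 0.908.
P(D ∩ S) = 0.2236·0.081 + 0.0873·0.827 = 0.0181116 + 0.0721971 = 0.0903087.
P(D | S) = 0.0903087 / 0.908 = 0.099459…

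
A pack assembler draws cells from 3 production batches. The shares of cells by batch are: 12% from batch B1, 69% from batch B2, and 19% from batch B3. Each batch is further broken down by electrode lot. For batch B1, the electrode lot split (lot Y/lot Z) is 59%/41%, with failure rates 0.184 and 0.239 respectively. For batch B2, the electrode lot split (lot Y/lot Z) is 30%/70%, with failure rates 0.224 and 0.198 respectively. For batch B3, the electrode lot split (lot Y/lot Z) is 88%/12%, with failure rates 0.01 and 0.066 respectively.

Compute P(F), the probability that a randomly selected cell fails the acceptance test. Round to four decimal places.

P(F|B1) = 0.59·0.184 + 0.41·0.239 = 0.10856 + 0.09799 = 0.20655
P(F|B2) = 0.3·0.224 + 0.7·0.198 = 0.0672 + 0.1386 = 0.2058
P(F|B3) = 0.88·0.01 + 0.12·0.066 = 0.0088 + 0.00792 = 0.01672
Then overall,
P(F) = 0.12·0.20655 + 0.69·0.2058 + 0.19·0.01672
      = 0.024786 + 0.142002 + 0.0031768 = 0.1699648

0.1700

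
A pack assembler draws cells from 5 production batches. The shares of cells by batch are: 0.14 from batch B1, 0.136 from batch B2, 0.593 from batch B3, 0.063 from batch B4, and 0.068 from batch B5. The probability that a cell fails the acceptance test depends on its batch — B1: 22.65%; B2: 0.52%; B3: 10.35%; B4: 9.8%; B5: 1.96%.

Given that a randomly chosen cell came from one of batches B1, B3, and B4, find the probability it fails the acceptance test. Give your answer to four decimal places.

Let S = {B1, B3, B4}.
P(S) = 0.14 + 0.593 + 0.063 = 0.796.
P(F ∩ S) = 0.2265·0.14 + 0.1035·0.593 + 0.098·0.063 = 0.03171 + 0.0613755 + 0.006174 = 0.0992595.
P(F | S) = 0.0992595 / 0.796 = 0.124698…

P(F|S) ≈ 0.1247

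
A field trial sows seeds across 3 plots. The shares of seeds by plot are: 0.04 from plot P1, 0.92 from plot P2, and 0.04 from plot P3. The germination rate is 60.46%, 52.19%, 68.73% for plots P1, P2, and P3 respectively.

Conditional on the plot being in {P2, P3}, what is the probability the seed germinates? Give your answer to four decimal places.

Let S = {P2, P3}.
P(S) = 0.92 + 0.04 = 0.96.
P(G ∩ S) = 0.5219·0.92 + 0.6873·0.04 = 0.480148 + 0.027492 = 0.50764.
P(G | S) = 0.50764 / 0.96 = 0.528792…

0.5288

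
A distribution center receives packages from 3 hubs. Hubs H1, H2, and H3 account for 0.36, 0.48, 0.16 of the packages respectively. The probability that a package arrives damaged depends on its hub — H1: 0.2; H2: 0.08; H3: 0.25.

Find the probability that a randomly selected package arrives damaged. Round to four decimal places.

0.1504

P(D) = P(D|H1)·P(H1) + P(D|H2)·P(H2) + P(D|H3)·P(H3)
      = 0.2·0.36 + 0.08·0.48 + 0.25·0.16
      = 0.072 + 0.0384 + 0.04 = 0.1504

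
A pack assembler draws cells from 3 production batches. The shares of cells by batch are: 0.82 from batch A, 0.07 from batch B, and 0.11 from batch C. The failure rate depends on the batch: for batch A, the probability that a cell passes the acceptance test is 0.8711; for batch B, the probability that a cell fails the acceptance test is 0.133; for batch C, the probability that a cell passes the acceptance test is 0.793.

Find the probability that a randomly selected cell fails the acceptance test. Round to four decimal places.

0.1378

P(F|A) = 1 − 0.8711 = 0.1289.
P(F|C) = 1 − 0.793 = 0.207.
P(F) = P(F|A)·P(A) + P(F|B)·P(B) + P(F|C)·P(C)
      = 0.1289·0.82 + 0.133·0.07 + 0.207·0.11
      = 0.105698 + 0.00931 + 0.02277 = 0.137778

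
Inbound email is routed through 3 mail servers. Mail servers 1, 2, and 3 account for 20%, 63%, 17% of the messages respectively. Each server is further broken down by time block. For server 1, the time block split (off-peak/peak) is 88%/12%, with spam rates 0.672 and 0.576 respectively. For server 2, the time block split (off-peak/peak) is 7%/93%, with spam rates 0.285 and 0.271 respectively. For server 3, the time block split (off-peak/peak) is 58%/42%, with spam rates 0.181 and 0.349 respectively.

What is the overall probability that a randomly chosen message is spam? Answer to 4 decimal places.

P(S|1) = 0.88·0.672 + 0.12·0.576 = 0.59136 + 0.06912 = 0.66048
P(S|2) = 0.07·0.285 + 0.93·0.271 = 0.01995 + 0.25203 = 0.27198
P(S|3) = 0.58·0.181 + 0.42·0.349 = 0.10498 + 0.14658 = 0.25156
Then overall,
P(S) = 0.2·0.66048 + 0.63·0.27198 + 0.17·0.25156
      = 0.132096 + 0.1713474 + 0.0427652 = 0.3462086

0.3462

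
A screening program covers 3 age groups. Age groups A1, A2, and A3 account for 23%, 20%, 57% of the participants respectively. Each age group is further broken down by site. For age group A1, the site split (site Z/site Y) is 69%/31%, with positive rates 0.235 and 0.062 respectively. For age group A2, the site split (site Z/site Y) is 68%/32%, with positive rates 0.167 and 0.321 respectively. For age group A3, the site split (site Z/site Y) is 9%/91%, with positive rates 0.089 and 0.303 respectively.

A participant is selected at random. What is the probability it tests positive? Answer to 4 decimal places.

P(T|A1) = 0.69·0.235 + 0.31·0.062 = 0.16215 + 0.01922 = 0.18137
P(T|A2) = 0.68·0.167 + 0.32·0.321 = 0.11356 + 0.10272 = 0.21628
P(T|A3) = 0.09·0.089 + 0.91·0.303 = 0.00801 + 0.27573 = 0.28374
By total probability over the outer partition,
P(T) = 0.23·0.18137 + 0.2·0.21628 + 0.57·0.28374
      = 0.0417151 + 0.043256 + 0.1617318 = 0.2467029

0.2467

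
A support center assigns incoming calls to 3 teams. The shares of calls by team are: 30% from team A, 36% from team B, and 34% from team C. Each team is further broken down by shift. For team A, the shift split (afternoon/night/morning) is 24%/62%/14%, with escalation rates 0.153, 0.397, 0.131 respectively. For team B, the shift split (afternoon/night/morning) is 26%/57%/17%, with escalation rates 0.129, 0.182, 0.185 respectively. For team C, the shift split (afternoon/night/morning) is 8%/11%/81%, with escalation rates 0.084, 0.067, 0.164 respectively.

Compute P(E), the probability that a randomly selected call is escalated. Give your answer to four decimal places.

P(E|A) = 0.24·0.153 + 0.62·0.397 + 0.14·0.131 = 0.03672 + 0.24614 + 0.01834 = 0.3012
P(E|B) = 0.26·0.129 + 0.57·0.182 + 0.17·0.185 = 0.03354 + 0.10374 + 0.03145 = 0.16873
P(E|C) = 0.08·0.084 + 0.11·0.067 + 0.81·0.164 = 0.00672 + 0.00737 + 0.13284 = 0.14693
Then overall,
P(E) = 0.3·0.3012 + 0.36·0.16873 + 0.34·0.14693
      = 0.09036 + 0.0607428 + 0.0499562 = 0.201059

0.2011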